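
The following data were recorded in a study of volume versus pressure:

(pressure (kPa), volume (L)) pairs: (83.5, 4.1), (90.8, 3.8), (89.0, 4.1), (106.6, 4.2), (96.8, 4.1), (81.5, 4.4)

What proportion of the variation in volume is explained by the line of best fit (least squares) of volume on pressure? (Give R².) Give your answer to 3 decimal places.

0.020

n = 6, Σx = 548.2, Σy = 24.7, Σxy = 2255.49, Σx² = 50513.94, Σy² = 101.87
Sxx = Σx² − (Σx)²/n = 50513.94 − 50087.206667 = 426.733333
Sxy = Σxy − (Σx)(Σy)/n = 2255.49 − 2256.756667 = -1.266667
Syy = Σy² − (Σy)²/n = 101.87 − 101.681667 = 0.188333
R² = Sxy²/(Sxx·Syy) = (-1.266667)²/(426.733333·0.188333) = 0.019964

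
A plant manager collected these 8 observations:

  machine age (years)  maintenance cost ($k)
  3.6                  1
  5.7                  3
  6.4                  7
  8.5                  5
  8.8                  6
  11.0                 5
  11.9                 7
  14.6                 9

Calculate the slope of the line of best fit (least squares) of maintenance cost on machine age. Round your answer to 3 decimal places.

n = 8, Σx = 70.5, Σy = 43, Σxy = 430.5, Σx² = 711.87
Sxx = Σx² − (Σx)²/n = 711.87 − 621.28125 = 90.58875
Sxy = Σxy − (Σx)(Σy)/n = 430.5 − 378.9375 = 51.5625
b = Sxy/Sxx = 51.5625/90.58875 = 0.569193

0.569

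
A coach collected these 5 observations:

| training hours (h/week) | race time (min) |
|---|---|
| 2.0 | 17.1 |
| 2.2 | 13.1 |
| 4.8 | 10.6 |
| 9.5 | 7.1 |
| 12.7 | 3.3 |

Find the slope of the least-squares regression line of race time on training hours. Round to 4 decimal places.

-1.0845

n = 5, Σx = 31.2, Σy = 51.2, Σxy = 223.26, Σx² = 283.42
Sxx = Σx² − (Σx)²/n = 283.42 − 194.688 = 88.732
Sxy = Σxy − (Σx)(Σy)/n = 223.26 − 319.488 = -96.228
b = Sxy/Sxx = -96.228/88.732 = -1.084479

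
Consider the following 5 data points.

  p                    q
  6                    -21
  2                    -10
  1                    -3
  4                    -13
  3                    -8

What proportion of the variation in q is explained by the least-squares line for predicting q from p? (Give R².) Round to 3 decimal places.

n = 5, Σx = 16, Σy = -55, Σxy = -225, Σx² = 66, Σy² = 783
Sxx = Σx² − (Σx)²/n = 66 − 51.2 = 14.8
Sxy = Σxy − (Σx)(Σy)/n = -225 − (-176) = -49
Syy = Σy² − (Σy)²/n = 783 − 605 = 178
R² = Sxy²/(Sxx·Syy) = (-49)²/(14.8·178) = 0.911403

0.911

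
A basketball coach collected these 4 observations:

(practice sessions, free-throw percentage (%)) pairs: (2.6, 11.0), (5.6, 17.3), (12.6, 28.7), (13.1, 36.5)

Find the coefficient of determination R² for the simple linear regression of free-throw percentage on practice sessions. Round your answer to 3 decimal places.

n = 4, Σx = 33.9, Σy = 93.5, Σxy = 965.25, Σx² = 368.49, Σy² = 2576.23
Sxx = Σx² − (Σx)²/n = 368.49 − 287.3025 = 81.1875
Sxy = Σxy − (Σx)(Σy)/n = 965.25 − 792.4125 = 172.8375
Syy = Σy² − (Σy)²/n = 2576.23 − 2185.5625 = 390.6675
R² = Sxy²/(Sxx·Syy) = (172.8375)²/(81.1875·390.6675) = 0.941845

0.942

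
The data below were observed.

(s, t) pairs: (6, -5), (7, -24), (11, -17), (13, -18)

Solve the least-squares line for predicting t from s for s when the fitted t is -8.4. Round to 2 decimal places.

0.03

n = 4, Σx = 37, Σy = -64, Σxy = -619, Σx² = 375
Sxx = Σx² − (Σx)²/n = 375 − 342.25 = 32.75
Sxy = Σxy − (Σx)(Σy)/n = -619 − (-592) = -27
b = Sxy/Sxx = -27/32.75 = -0.824427
a = ȳ − b·x̄ = -16 − (-0.824427)·9.25 = -8.374046
Set a + b·x = -8.4: x = (-8.4 − (-8.374046)) / (-0.824427) = 0.031481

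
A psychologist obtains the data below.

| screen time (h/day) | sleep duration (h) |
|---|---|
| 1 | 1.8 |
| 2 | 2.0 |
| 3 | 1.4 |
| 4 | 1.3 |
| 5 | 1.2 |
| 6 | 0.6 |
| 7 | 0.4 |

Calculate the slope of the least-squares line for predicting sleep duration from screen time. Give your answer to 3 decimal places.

n = 7, Σx = 28, Σy = 8.7, Σxy = 27.6, Σx² = 140
Sxx = Σx² − (Σx)²/n = 140 − 112 = 28
Sxy = Σxy − (Σx)(Σy)/n = 27.6 − 34.8 = -7.2
b = Sxy/Sxx = -7.2/28 = -0.257143

-0.257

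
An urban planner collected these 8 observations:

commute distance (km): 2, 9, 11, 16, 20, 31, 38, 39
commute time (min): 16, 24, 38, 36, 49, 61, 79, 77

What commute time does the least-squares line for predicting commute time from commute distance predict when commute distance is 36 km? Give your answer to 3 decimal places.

n = 8, Σx = 166, Σy = 380, Σxy = 10118, Σx² = 4788
Sxx = Σx² − (Σx)²/n = 4788 − 3444.5 = 1343.5
Sxy = Σxy − (Σx)(Σy)/n = 10118 − 7885 = 2233
b = Sxy/Sxx = 2233/1343.5 = 1.662077
a = ȳ − b·x̄ = 47.5 − 1.662077·20.75 = 13.011909
ŷ(36) = a + b·36 = 13.011909 + 1.662077·36 = 72.846669

72.847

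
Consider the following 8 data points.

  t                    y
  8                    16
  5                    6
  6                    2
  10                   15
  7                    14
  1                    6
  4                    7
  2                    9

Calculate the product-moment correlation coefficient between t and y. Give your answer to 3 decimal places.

n = 8, Σx = 43, Σy = 75, Σxy = 470, Σx² = 295, Σy² = 883
Sxx = Σx² − (Σx)²/n = 295 − 231.125 = 63.875
Sxy = Σxy − (Σx)(Σy)/n = 470 − 403.125 = 66.875
Syy = Σy² − (Σy)²/n = 883 − 703.125 = 179.875
r = Sxy/√(Sxx·Syy) = 66.875/√(11489.515625) = 66.875/107.189158 = 0.623897

0.624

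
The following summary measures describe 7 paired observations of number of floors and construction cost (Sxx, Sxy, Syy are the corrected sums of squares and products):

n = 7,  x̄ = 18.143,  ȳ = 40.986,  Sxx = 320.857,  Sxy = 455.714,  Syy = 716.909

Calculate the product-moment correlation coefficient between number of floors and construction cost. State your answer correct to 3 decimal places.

r = Sxy/√(Sxx·Syy) = 455.714/√(230025.271013) = 455.714/479.609498 = 0.950177

0.950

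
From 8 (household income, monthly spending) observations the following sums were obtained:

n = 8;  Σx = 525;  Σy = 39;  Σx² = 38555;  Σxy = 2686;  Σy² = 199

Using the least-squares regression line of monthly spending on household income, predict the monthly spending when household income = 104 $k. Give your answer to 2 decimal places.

Sxx = Σx² − (Σx)²/n = 38555 − 34453.125 = 4101.875
Sxy = Σxy − (Σx)(Σy)/n = 2686 − 2559.375 = 126.625
b = Sxy/Sxx = 126.625/4101.875 = 0.030870
a = ȳ − b·x̄ = 4.875 − 0.030870·65.625 = 2.849154
ŷ(104) = a + b·104 = 2.849154 + 0.030870·104 = 6.059637

6.06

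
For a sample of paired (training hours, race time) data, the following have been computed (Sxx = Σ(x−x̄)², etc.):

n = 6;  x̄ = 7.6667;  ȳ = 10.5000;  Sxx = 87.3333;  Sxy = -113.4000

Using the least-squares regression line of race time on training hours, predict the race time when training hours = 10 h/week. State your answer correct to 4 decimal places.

b = Sxy/Sxx = -113.4/87.3333 = -1.298474
a = ȳ − b·x̄ = 10.5 − (-1.298474)·7.6667 = 20.455009
ŷ(10) = a + b·10 = 20.455009 + (-1.298474)·10 = 7.470271

7.4703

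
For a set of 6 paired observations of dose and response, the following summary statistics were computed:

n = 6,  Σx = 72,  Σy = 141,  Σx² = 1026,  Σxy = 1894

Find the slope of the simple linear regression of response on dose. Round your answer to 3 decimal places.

1.247

Sxx = Σx² − (Σx)²/n = 1026 − 864 = 162
Sxy = Σxy − (Σx)(Σy)/n = 1894 − 1692 = 202
b = Sxy/Sxx = 202/162 = 1.246914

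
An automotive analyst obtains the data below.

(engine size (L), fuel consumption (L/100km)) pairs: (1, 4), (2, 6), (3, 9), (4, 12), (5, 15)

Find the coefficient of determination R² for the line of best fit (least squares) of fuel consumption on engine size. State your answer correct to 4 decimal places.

n = 5, Σx = 15, Σy = 46, Σxy = 166, Σx² = 55, Σy² = 502
Sxx = Σx² − (Σx)²/n = 55 − 45 = 10
Sxy = Σxy − (Σx)(Σy)/n = 166 − 138 = 28
Syy = Σy² − (Σy)²/n = 502 − 423.2 = 78.8
R² = Sxy²/(Sxx·Syy) = (28)²/(10·78.8) = 0.994924

0.9949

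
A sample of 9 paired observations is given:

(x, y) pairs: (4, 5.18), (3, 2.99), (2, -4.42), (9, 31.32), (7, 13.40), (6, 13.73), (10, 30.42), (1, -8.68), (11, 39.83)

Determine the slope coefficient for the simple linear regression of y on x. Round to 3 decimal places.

4.611

n = 9, Σx = 53, Σy = 123.77, Σxy = 1212.56, Σx² = 417
Sxx = Σx² − (Σx)²/n = 417 − 312.111111 = 104.888889
Sxy = Σxy − (Σx)(Σy)/n = 1212.56 − 728.867778 = 483.692222
b = Sxy/Sxx = 483.692222/104.888889 = 4.611472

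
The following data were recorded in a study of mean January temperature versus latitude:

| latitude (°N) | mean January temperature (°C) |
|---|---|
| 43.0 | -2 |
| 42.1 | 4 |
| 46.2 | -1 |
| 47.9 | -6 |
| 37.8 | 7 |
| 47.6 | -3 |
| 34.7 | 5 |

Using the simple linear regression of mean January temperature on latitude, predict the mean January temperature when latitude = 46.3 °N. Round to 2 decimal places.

n = 7, Σx = 299.3, Σy = 4, Σxy = 44.1, Σx² = 12948.95
Sxx = Σx² − (Σx)²/n = 12948.95 − 12797.212857 = 151.737143
Sxy = Σxy − (Σx)(Σy)/n = 44.1 − 171.028571 = -126.928571
b = Sxy/Sxx = -126.928571/151.737143 = -0.836503
a = ȳ − b·x̄ = 0.571429 − (-0.836503)·42.757143 = 36.337906
ŷ(46.3) = a + b·46.3 = 36.337906 + (-0.836503)·46.3 = -2.392182

-2.39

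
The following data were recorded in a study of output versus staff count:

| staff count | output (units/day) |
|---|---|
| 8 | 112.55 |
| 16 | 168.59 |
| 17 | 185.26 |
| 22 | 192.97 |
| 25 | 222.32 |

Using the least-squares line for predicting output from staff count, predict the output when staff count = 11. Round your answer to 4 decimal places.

136.0493

n = 5, Σx = 88, Σy = 881.69, Σxy = 16550.6, Σx² = 1718
Sxx = Σx² − (Σx)²/n = 1718 − 1548.8 = 169.2
Sxy = Σxy − (Σx)(Σy)/n = 16550.6 − 15517.744 = 1032.856
b = Sxy/Sxx = 1032.856/169.2 = 6.104350
a = ȳ − b·x̄ = 176.338 − 6.104350·17.6 = 68.901442
ŷ(11) = a + b·11 = 68.901442 + 6.104350·11 = 136.049291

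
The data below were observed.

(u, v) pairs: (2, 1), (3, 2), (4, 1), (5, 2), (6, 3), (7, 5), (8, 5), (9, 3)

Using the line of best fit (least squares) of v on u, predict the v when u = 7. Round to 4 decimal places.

3.5000

n = 8, Σx = 44, Σy = 22, Σxy = 142, Σx² = 284
Sxx = Σx² − (Σx)²/n = 284 − 242 = 42
Sxy = Σxy − (Σx)(Σy)/n = 142 − 121 = 21
b = Sxy/Sxx = 21/42 = 0.5
a = ȳ − b·x̄ = 2.75 − 0.5·5.5 = 0
ŷ(7) = a + b·7 = 0 + 0.5·7 = 3.5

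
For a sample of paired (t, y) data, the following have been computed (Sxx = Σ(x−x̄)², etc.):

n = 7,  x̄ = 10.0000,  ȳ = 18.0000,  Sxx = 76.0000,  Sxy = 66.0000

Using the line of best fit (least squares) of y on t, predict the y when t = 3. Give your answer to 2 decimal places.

b = Sxy/Sxx = 66/76 = 0.868421
a = ȳ − b·x̄ = 18 − 0.868421·10 = 9.315789
ŷ(3) = a + b·3 = 9.315789 + 0.868421·3 = 11.921053

11.92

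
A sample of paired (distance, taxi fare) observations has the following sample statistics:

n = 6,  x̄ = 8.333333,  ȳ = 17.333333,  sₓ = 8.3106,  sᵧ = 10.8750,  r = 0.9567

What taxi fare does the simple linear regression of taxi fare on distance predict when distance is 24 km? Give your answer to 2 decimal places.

b = r · sᵧ/sₓ = 0.9567 · 10.875/8.3106 = 1.251909
a = ȳ − b·x̄ = 17.333333 − 1.251909·8.333333 = 6.900761
ŷ(24) = a + b·24 = 6.900761 + 1.251909·24 = 36.946570

36.95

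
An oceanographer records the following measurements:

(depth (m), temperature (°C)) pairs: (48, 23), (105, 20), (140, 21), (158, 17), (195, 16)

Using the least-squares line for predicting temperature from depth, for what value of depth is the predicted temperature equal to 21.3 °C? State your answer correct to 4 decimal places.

88.5679

n = 5, Σx = 646, Σy = 97, Σxy = 11950, Σx² = 95918
Sxx = Σx² − (Σx)²/n = 95918 − 83463.2 = 12454.8
Sxy = Σxy − (Σx)(Σy)/n = 11950 − 12532.4 = -582.4
b = Sxy/Sxx = -582.4/12454.8 = -0.046761
a = ȳ − b·x̄ = 19.4 − (-0.046761)·129.2 = 25.441533
Set a + b·x = 21.3: x = (21.3 − 25.441533) / (-0.046761) = 88.567926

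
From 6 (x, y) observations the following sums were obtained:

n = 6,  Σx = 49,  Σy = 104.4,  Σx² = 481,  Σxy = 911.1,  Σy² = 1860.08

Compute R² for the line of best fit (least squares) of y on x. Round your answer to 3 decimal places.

0.973

Sxx = Σx² − (Σx)²/n = 481 − 400.166667 = 80.833333
Sxy = Σxy − (Σx)(Σy)/n = 911.1 − 852.6 = 58.5
Syy = Σy² − (Σy)²/n = 1860.08 − 1816.56 = 43.52
R² = Sxy²/(Sxx·Syy) = (58.5)²/(80.833333·43.52) = 0.972820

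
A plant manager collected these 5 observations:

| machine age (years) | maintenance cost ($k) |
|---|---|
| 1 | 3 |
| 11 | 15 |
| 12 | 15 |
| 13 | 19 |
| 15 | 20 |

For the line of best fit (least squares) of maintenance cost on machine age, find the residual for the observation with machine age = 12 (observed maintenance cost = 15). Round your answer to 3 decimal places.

-1.362

n = 5, Σx = 52, Σy = 72, Σxy = 895, Σx² = 660
Sxx = Σx² − (Σx)²/n = 660 − 540.8 = 119.2
Sxy = Σxy − (Σx)(Σy)/n = 895 − 748.8 = 146.2
b = Sxy/Sxx = 146.2/119.2 = 1.226510
a = ȳ − b·x̄ = 14.4 − 1.226510·10.4 = 1.644295
ŷ(12) = 1.644295 + 1.226510·12 = 16.362416
residual = y − ŷ = 15 − 16.362416 = -1.362416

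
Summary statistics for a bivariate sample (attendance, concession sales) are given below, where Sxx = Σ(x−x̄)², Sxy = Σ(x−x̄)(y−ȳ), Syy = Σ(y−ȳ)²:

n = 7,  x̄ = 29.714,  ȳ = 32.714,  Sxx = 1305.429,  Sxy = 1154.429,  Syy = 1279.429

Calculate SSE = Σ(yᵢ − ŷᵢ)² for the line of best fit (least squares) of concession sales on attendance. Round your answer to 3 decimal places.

258.534

b = Sxy/Sxx = 1154.429/1305.429 = 0.884329
SSE = Syy − b·Sxy = 1279.429 − 0.884329·1154.429 = 258.533711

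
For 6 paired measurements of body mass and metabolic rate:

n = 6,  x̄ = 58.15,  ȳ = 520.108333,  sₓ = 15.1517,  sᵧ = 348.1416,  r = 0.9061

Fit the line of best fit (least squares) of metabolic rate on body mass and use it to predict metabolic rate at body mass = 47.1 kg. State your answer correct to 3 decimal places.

b = r · sᵧ/sₓ = 0.9061 · 348.1416/15.1517 = 20.819519
a = ȳ − b·x̄ = 520.108333 − 20.819519·58.15 = -690.546688
ŷ(47.1) = a + b·47.1 = -690.546688 + 20.819519·47.1 = 290.052650

290.053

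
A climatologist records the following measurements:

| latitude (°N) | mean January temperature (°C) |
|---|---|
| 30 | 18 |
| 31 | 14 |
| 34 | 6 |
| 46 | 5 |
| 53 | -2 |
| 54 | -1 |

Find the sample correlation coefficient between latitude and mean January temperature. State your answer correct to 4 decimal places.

-0.9204

n = 6, Σx = 248, Σy = 40, Σxy = 1248, Σx² = 10858, Σy² = 586
Sxx = Σx² − (Σx)²/n = 10858 − 10250.666667 = 607.333333
Sxy = Σxy − (Σx)(Σy)/n = 1248 − 1653.333333 = -405.333333
Syy = Σy² − (Σy)²/n = 586 − 266.666667 = 319.333333
r = Sxy/√(Sxx·Syy) = -405.333333/√(193941.777778) = -405.333333/440.388213 = -0.920400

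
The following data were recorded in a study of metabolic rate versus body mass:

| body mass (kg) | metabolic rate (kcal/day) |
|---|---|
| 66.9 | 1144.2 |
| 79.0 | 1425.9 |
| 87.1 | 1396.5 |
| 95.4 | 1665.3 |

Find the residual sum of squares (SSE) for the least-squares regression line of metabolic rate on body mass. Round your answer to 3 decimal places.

15204.873

n = 4, Σx = 328.4, Σy = 5631.9, Σxy = 469697.85, Σx² = 27404.18, Σy² = 8065820.79
Sxx = Σx² − (Σx)²/n = 27404.18 − 26961.64 = 442.54
Sxy = Σxy − (Σx)(Σy)/n = 469697.85 − 462378.99 = 7318.86
Syy = Σy² − (Σy)²/n = 8065820.79 − 7929574.4025 = 136246.3875
b = Sxy/Sxx = 7318.86/442.54 = 16.538302
SSE = Syy − b·Sxy = 136246.3875 − 16.538302·7318.86 = 15204.873287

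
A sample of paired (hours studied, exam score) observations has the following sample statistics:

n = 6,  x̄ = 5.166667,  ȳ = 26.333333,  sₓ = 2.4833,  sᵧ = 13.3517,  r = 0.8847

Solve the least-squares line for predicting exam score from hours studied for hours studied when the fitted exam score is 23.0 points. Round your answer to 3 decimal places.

b = r · sᵧ/sₓ = 0.8847 · 13.3517/2.4833 = 4.756674
a = ȳ − b·x̄ = 26.333333 − 4.756674·5.166667 = 1.757181
Set a + b·x = 23.0: x = (23.0 − 1.757181) / 4.756674 = 4.465897

4.466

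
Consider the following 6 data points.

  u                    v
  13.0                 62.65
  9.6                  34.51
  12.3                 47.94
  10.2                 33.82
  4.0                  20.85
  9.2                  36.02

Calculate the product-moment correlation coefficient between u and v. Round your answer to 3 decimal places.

0.896

n = 6, Σx = 58.3, Σy = 235.79, Σxy = 2495.156, Σx² = 617.13, Σy² = 10290.1615
Sxx = Σx² − (Σx)²/n = 617.13 − 566.481667 = 50.648333
Sxy = Σxy − (Σx)(Σy)/n = 2495.156 − 2291.092833 = 204.063167
Syy = Σy² − (Σy)²/n = 10290.1615 − 9266.154017 = 1024.007483
r = Sxy/√(Sxx·Syy) = 204.063167/√(51864.272352) = 204.063167/227.737288 = 0.896046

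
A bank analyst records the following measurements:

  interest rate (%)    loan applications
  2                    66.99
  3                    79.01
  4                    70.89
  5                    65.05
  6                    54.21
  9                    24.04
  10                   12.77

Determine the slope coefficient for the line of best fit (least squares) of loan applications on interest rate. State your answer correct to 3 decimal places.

n = 7, Σx = 39, Σy = 372.96, Σxy = 1649.14, Σx² = 271
Sxx = Σx² − (Σx)²/n = 271 − 217.285714 = 53.714286
Sxy = Σxy − (Σx)(Σy)/n = 1649.14 − 2077.92 = -428.78
b = Sxy/Sxx = -428.78/53.714286 = -7.982606

-7.983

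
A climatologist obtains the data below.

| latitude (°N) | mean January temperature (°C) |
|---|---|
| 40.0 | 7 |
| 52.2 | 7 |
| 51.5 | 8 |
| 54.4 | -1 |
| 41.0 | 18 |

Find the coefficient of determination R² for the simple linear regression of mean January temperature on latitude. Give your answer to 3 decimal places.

0.458

n = 5, Σx = 239.1, Σy = 39, Σxy = 1741, Σx² = 11617.45, Σy² = 487
Sxx = Σx² − (Σx)²/n = 11617.45 − 11433.762 = 183.688
Sxy = Σxy − (Σx)(Σy)/n = 1741 − 1864.98 = -123.98
Syy = Σy² − (Σy)²/n = 487 − 304.2 = 182.8
R² = Sxy²/(Sxx·Syy) = (-123.98)²/(183.688·182.8) = 0.457769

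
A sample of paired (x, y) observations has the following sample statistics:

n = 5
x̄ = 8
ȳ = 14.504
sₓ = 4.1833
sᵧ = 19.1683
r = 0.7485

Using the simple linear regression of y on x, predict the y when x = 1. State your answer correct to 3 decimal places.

b = r · sᵧ/sₓ = 0.7485 · 19.1683/4.1833 = 3.429702
a = ȳ − b·x̄ = 14.504 − 3.429702·8 = -12.933616
ŷ(1) = a + b·1 = -12.933616 + 3.429702·1 = -9.503914

-9.504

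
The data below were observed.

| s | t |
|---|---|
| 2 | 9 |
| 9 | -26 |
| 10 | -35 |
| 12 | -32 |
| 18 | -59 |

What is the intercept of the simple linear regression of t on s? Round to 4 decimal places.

n = 5, Σx = 51, Σy = -143, Σxy = -2012, Σx² = 653
Sxx = Σx² − (Σx)²/n = 653 − 520.2 = 132.8
Sxy = Σxy − (Σx)(Σy)/n = -2012 − (-1458.6) = -553.4
b = Sxy/Sxx = -553.4/132.8 = -4.167169
a = ȳ − b·x̄ = -28.6 − (-4.167169)·10.2 = 13.905120

13.9051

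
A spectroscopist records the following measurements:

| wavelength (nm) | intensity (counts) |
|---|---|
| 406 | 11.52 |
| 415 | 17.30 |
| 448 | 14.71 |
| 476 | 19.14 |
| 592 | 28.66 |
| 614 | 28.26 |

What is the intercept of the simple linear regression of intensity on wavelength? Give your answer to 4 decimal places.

-17.2880

n = 6, Σx = 2951, Σy = 119.59, Σxy = 61875.7, Σx² = 1491801
Sxx = Σx² − (Σx)²/n = 1491801 − 1451400.166667 = 40400.833333
Sxy = Σxy − (Σx)(Σy)/n = 61875.7 − 58818.348333 = 3057.351667
b = Sxy/Sxx = 3057.351667/40400.833333 = 0.075675
a = ȳ − b·x̄ = 19.931667 − 0.075675·491.833333 = -17.288047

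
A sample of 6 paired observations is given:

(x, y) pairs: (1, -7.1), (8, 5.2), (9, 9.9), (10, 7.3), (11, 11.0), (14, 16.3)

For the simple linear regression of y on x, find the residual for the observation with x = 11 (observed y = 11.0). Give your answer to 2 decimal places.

n = 6, Σx = 53, Σy = 42.6, Σxy = 545.8, Σx² = 563
Sxx = Σx² − (Σx)²/n = 563 − 468.166667 = 94.833333
Sxy = Σxy − (Σx)(Σy)/n = 545.8 − 376.3 = 169.5
b = Sxy/Sxx = 169.5/94.833333 = 1.787346
a = ȳ − b·x̄ = 7.1 − 1.787346·8.833333 = -8.688225
ŷ(11) = -8.688225 + 1.787346·11 = 10.972583
residual = y − ŷ = 11.0 − 10.972583 = 0.027417

0.03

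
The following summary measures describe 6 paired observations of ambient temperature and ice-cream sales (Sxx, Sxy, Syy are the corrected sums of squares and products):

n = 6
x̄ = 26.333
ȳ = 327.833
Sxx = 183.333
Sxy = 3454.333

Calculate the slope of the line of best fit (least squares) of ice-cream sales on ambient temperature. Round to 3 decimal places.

b = Sxy/Sxx = 3454.333/183.333 = 18.841851

18.842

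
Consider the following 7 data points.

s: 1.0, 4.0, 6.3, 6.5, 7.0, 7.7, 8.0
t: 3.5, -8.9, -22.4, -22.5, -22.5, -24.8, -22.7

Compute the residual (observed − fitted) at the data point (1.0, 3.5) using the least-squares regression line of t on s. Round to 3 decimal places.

0.781

n = 7, Σx = 40.5, Σy = -120.3, Σxy = -849.53, Σx² = 271.23
Sxx = Σx² − (Σx)²/n = 271.23 − 234.321429 = 36.908571
Sxy = Σxy − (Σx)(Σy)/n = -849.53 − (-696.021429) = -153.508571
b = Sxy/Sxx = -153.508571/36.908571 = -4.159158
a = ȳ − b·x̄ = -17.185714 − (-4.159158)·5.785714 = 6.877984
ŷ(1.0) = 6.877984 + (-4.159158)·1 = 2.718826
residual = y − ŷ = 3.5 − 2.718826 = 0.781174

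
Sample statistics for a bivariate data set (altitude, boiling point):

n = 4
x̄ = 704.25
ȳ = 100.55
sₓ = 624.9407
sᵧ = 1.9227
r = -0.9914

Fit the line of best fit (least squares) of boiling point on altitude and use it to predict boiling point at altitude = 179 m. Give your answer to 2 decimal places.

b = r · sᵧ/sₓ = -0.9914 · 1.9227/624.9407 = -0.003050
a = ȳ − b·x̄ = 100.55 − (-0.003050)·704.25 = 102.698070
ŷ(179) = a + b·179 = 102.698070 + (-0.003050)·179 = 102.152093

102.15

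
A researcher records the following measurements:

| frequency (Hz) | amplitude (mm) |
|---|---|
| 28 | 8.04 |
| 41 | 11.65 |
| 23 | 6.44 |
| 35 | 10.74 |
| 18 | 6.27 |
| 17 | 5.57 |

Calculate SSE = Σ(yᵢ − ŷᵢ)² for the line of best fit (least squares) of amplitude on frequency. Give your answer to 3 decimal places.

n = 6, Σx = 162, Σy = 48.71, Σxy = 1434.34, Σx² = 4832, Σy² = 427.5231
Sxx = Σx² − (Σx)²/n = 4832 − 4374 = 458
Sxy = Σxy − (Σx)(Σy)/n = 1434.34 − 1315.17 = 119.17
Syy = Σy² − (Σy)²/n = 427.5231 − 395.444017 = 32.079083
b = Sxy/Sxx = 119.17/458 = 0.260197
SSE = Syy − b·Sxy = 32.079083 − 0.260197·119.17 = 1.071466

1.071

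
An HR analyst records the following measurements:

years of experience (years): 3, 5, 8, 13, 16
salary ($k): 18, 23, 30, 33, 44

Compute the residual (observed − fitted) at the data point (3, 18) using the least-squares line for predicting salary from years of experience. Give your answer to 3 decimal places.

n = 5, Σx = 45, Σy = 148, Σxy = 1542, Σx² = 523
Sxx = Σx² − (Σx)²/n = 523 − 405 = 118
Sxy = Σxy − (Σx)(Σy)/n = 1542 − 1332 = 210
b = Sxy/Sxx = 210/118 = 1.779661
a = ȳ − b·x̄ = 29.6 − 1.779661·9 = 13.583051
ŷ(3) = 13.583051 + 1.779661·3 = 18.922034
residual = y − ŷ = 18 − 18.922034 = -0.922034

-0.922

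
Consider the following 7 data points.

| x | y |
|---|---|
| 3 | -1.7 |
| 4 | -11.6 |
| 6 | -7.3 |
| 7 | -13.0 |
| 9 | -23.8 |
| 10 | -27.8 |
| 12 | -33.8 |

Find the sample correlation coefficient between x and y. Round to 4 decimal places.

-0.9528

n = 7, Σx = 51, Σy = -119, Σxy = -1084.1, Σx² = 435, Σy² = 2841.46
Sxx = Σx² − (Σx)²/n = 435 − 371.571429 = 63.428571
Sxy = Σxy − (Σx)(Σy)/n = -1084.1 − (-867) = -217.1
Syy = Σy² − (Σy)²/n = 2841.46 − 2023 = 818.46
r = Sxy/√(Sxx·Syy) = -217.1/√(51913.748571) = -217.1/227.845888 = -0.952837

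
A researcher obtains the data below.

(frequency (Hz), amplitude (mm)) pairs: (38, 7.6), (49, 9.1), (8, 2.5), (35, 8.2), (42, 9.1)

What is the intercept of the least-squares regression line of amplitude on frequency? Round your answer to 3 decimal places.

n = 5, Σx = 172, Σy = 36.5, Σxy = 1423.9, Σx² = 6898
Sxx = Σx² − (Σx)²/n = 6898 − 5916.8 = 981.2
Sxy = Σxy − (Σx)(Σy)/n = 1423.9 − 1255.6 = 168.3
b = Sxy/Sxx = 168.3/981.2 = 0.171525
a = ȳ − b·x̄ = 7.3 − 0.171525·34.4 = 1.399552

1.400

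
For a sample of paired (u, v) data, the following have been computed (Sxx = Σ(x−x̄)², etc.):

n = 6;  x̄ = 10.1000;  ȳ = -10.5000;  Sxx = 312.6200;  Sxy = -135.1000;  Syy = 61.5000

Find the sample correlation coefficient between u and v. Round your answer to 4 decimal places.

r = Sxy/√(Sxx·Syy) = -135.1/√(19226.13) = -135.1/138.658321 = -0.974337

-0.9743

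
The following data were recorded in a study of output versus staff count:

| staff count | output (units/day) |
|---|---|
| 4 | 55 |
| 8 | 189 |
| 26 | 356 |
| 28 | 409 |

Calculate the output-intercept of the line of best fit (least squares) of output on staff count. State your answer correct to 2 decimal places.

n = 4, Σx = 66, Σy = 1009, Σxy = 22440, Σx² = 1540
Sxx = Σx² − (Σx)²/n = 1540 − 1089 = 451
Sxy = Σxy − (Σx)(Σy)/n = 22440 − 16648.5 = 5791.5
b = Sxy/Sxx = 5791.5/451 = 12.841463
a = ȳ − b·x̄ = 252.25 − 12.841463·16.5 = 40.365854

40.37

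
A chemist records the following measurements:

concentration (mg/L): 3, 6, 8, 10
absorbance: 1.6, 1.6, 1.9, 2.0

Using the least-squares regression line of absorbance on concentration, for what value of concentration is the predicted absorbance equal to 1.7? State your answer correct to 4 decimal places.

n = 4, Σx = 27, Σy = 7.1, Σxy = 49.6, Σx² = 209
Sxx = Σx² − (Σx)²/n = 209 − 182.25 = 26.75
Sxy = Σxy − (Σx)(Σy)/n = 49.6 − 47.925 = 1.675
b = Sxy/Sxx = 1.675/26.75 = 0.062617
a = ȳ − b·x̄ = 1.775 − 0.062617·6.75 = 1.352336
Set a + b·x = 1.7: x = (1.7 − 1.352336) / 0.062617 = 5.552239

5.5522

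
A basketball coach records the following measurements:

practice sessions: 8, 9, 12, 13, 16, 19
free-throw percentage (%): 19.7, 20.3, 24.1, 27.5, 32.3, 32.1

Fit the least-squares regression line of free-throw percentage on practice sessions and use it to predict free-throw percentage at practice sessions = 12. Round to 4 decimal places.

24.9280

n = 6, Σx = 77, Σy = 156, Σxy = 2113.7, Σx² = 1075
Sxx = Σx² − (Σx)²/n = 1075 − 988.166667 = 86.833333
Sxy = Σxy − (Σx)(Σy)/n = 2113.7 − 2002 = 111.7
b = Sxy/Sxx = 111.7/86.833333 = 1.286372
a = ȳ − b·x̄ = 26 − 1.286372·12.833333 = 9.491555
ŷ(12) = a + b·12 = 9.491555 + 1.286372·12 = 24.928023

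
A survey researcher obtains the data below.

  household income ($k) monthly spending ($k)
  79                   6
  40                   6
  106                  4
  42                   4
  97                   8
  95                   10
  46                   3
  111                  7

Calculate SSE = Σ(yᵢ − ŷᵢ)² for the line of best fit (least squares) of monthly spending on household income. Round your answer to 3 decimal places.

27.968

n = 8, Σx = 616, Σy = 48, Σxy = 3947, Σx² = 53712, Σy² = 326
Sxx = Σx² − (Σx)²/n = 53712 − 47432 = 6280
Sxy = Σxy − (Σx)(Σy)/n = 3947 − 3696 = 251
Syy = Σy² − (Σy)²/n = 326 − 288 = 38
b = Sxy/Sxx = 251/6280 = 0.039968
SSE = Syy − b·Sxy = 38 − 0.039968·251 = 27.967994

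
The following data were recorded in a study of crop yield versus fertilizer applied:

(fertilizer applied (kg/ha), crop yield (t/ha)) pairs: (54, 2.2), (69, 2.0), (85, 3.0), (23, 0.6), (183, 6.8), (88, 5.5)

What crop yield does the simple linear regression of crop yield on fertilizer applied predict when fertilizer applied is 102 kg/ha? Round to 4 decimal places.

n = 6, Σx = 502, Σy = 20.1, Σxy = 2254, Σx² = 56664
Sxx = Σx² − (Σx)²/n = 56664 − 42000.666667 = 14663.333333
Sxy = Σxy − (Σx)(Σy)/n = 2254 − 1681.7 = 572.3
b = Sxy/Sxx = 572.3/14663.333333 = 0.039029
a = ȳ − b·x̄ = 3.35 − 0.039029·83.666667 = 0.084546
ŷ(102) = a + b·102 = 0.084546 + 0.039029·102 = 4.065538

4.0655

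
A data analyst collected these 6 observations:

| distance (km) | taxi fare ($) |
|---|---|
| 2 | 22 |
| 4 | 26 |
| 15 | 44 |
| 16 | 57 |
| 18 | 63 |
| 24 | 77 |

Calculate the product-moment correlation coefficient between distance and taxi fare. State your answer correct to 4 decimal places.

n = 6, Σx = 79, Σy = 289, Σxy = 4702, Σx² = 1401, Σy² = 16243
Sxx = Σx² − (Σx)²/n = 1401 − 1040.166667 = 360.833333
Sxy = Σxy − (Σx)(Σy)/n = 4702 − 3805.166667 = 896.833333
Syy = Σy² − (Σy)²/n = 16243 − 13920.166667 = 2322.833333
r = Sxy/√(Sxx·Syy) = 896.833333/√(838155.694444) = 896.833333/915.508435 = 0.979601

0.9796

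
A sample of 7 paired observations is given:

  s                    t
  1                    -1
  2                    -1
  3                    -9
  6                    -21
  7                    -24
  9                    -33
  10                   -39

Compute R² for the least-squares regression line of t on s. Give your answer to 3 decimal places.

n = 7, Σx = 38, Σy = -128, Σxy = -1011, Σx² = 280, Σy² = 3710
Sxx = Σx² − (Σx)²/n = 280 − 206.285714 = 73.714286
Sxy = Σxy − (Σx)(Σy)/n = -1011 − (-694.857143) = -316.142857
Syy = Σy² − (Σy)²/n = 3710 − 2340.571429 = 1369.428571
R² = Sxy²/(Sxx·Syy) = (-316.142857)²/(73.714286·1369.428571) = 0.990092

0.990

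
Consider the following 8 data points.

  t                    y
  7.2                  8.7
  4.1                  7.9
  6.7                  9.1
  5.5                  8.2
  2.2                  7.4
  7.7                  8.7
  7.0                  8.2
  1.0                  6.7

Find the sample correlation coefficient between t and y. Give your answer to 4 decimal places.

0.9281

n = 8, Σx = 41.4, Σy = 64.9, Σxy = 348.47, Σx² = 257.92, Σy² = 530.73
Sxx = Σx² − (Σx)²/n = 257.92 − 214.245 = 43.675
Sxy = Σxy − (Σx)(Σy)/n = 348.47 − 335.8575 = 12.6125
Syy = Σy² − (Σy)²/n = 530.73 − 526.50125 = 4.22875
r = Sxy/√(Sxx·Syy) = 12.6125/√(184.690656) = 12.6125/13.590094 = 0.928066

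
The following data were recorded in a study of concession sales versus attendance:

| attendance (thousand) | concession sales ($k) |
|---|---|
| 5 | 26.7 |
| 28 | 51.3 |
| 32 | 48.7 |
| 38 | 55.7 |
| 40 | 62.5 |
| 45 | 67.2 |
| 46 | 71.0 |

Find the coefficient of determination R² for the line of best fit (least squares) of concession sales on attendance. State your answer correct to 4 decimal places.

0.9595

n = 7, Σx = 234, Σy = 383.1, Σxy = 14034.9, Σx² = 9018, Σy² = 22281.85
Sxx = Σx² − (Σx)²/n = 9018 − 7822.285714 = 1195.714286
Sxy = Σxy − (Σx)(Σy)/n = 14034.9 − 12806.485714 = 1228.414286
Syy = Σy² − (Σy)²/n = 22281.85 − 20966.515714 = 1315.334286
R² = Sxy²/(Sxx·Syy) = (1228.414286)²/(1195.714286·1315.334286) = 0.959458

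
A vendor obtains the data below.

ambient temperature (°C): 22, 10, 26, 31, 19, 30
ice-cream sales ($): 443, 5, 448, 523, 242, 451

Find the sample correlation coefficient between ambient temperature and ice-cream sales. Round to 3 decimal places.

0.945

n = 6, Σx = 138, Σy = 2112, Σxy = 55785, Σx² = 3482, Σy² = 932472
Sxx = Σx² − (Σx)²/n = 3482 − 3174 = 308
Sxy = Σxy − (Σx)(Σy)/n = 55785 − 48576 = 7209
Syy = Σy² − (Σy)²/n = 932472 − 743424 = 189048
r = Sxy/√(Sxx·Syy) = 7209/√(58226784) = 7209/7630.647679 = 0.944743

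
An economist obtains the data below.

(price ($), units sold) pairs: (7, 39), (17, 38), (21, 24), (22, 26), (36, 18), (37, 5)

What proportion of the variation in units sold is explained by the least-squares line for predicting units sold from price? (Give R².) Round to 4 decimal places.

0.8368

n = 6, Σx = 140, Σy = 150, Σxy = 2828, Σx² = 3928, Σy² = 4566
Sxx = Σx² − (Σx)²/n = 3928 − 3266.666667 = 661.333333
Sxy = Σxy − (Σx)(Σy)/n = 2828 − 3500 = -672
Syy = Σy² − (Σy)²/n = 4566 − 3750 = 816
R² = Sxy²/(Sxx·Syy) = (-672)²/(661.333333·816) = 0.836812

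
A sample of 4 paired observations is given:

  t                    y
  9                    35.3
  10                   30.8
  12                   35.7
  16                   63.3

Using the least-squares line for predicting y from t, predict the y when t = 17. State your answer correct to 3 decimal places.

64.462

n = 4, Σx = 47, Σy = 165.1, Σxy = 2066.9, Σx² = 581
Sxx = Σx² − (Σx)²/n = 581 − 552.25 = 28.75
Sxy = Σxy − (Σx)(Σy)/n = 2066.9 − 1939.925 = 126.975
b = Sxy/Sxx = 126.975/28.75 = 4.416522
a = ȳ − b·x̄ = 41.275 − 4.416522·11.75 = -10.619130
ŷ(17) = a + b·17 = -10.619130 + 4.416522·17 = 64.461739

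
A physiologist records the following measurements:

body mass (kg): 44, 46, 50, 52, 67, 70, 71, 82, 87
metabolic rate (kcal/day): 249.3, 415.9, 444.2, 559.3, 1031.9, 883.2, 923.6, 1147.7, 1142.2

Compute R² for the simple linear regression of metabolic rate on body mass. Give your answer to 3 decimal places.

n = 9, Σx = 569, Σy = 6797.3, Σxy = 471413.9, Σx² = 37979, Σy² = 6064986.37
Sxx = Σx² − (Σx)²/n = 37979 − 35973.444444 = 2005.555556
Sxy = Σxy − (Σx)(Σy)/n = 471413.9 − 429740.411111 = 41673.488889
Syy = Σy² − (Σy)²/n = 6064986.37 − 5133698.587778 = 931287.782222
R² = Sxy²/(Sxx·Syy) = (41673.488889)²/(2005.555556·931287.782222) = 0.929825

0.930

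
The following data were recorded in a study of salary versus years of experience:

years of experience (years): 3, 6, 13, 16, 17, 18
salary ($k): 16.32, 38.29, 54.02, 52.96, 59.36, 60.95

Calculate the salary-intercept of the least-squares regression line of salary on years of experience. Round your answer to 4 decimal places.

n = 6, Σx = 73, Σy = 281.9, Σxy = 3934.54, Σx² = 1083
Sxx = Σx² − (Σx)²/n = 1083 − 888.166667 = 194.833333
Sxy = Σxy − (Σx)(Σy)/n = 3934.54 − 3429.783333 = 504.756667
b = Sxy/Sxx = 504.756667/194.833333 = 2.590710
a = ȳ − b·x̄ = 46.983333 − 2.590710·12.166667 = 15.463028

15.4630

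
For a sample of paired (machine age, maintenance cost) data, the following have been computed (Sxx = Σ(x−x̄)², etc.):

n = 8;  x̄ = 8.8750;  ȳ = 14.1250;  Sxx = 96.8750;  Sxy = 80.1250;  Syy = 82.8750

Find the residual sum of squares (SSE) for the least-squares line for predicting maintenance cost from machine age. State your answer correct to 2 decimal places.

16.60

b = Sxy/Sxx = 80.125/96.875 = 0.827097
SSE = Syy − b·Sxy = 82.875 − 0.827097·80.125 = 16.603871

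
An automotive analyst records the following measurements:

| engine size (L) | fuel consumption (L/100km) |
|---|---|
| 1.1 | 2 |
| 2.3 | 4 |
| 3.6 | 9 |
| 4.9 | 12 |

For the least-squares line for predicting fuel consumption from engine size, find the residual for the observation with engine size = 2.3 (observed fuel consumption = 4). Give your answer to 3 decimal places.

-0.886

n = 4, Σx = 11.9, Σy = 27, Σxy = 102.6, Σx² = 43.47
Sxx = Σx² − (Σx)²/n = 43.47 − 35.4025 = 8.0675
Sxy = Σxy − (Σx)(Σy)/n = 102.6 − 80.325 = 22.275
b = Sxy/Sxx = 22.275/8.0675 = 2.761078
a = ȳ − b·x̄ = 6.75 − 2.761078·2.975 = -1.464208
ŷ(2.3) = -1.464208 + 2.761078·2.3 = 4.886272
residual = y − ŷ = 4 − 4.886272 = -0.886272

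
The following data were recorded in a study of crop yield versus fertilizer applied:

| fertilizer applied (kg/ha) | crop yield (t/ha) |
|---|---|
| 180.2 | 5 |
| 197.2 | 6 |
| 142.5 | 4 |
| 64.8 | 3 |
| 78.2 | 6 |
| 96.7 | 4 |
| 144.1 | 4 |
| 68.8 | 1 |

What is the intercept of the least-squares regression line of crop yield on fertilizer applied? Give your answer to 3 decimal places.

1.916

n = 8, Σx = 972.5, Σy = 33, Σxy = 4349.8, Σx² = 136829.55
Sxx = Σx² − (Σx)²/n = 136829.55 − 118219.53125 = 18610.01875
Sxy = Σxy − (Σx)(Σy)/n = 4349.8 − 4011.5625 = 338.2375
b = Sxy/Sxx = 338.2375/18610.01875 = 0.018175
a = ȳ − b·x̄ = 4.125 − 0.018175·121.5625 = 1.915599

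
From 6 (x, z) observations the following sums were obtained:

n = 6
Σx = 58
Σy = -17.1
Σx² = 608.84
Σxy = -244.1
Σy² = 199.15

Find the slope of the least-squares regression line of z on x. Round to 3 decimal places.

-1.636

Sxx = Σx² − (Σx)²/n = 608.84 − 560.666667 = 48.173333
Sxy = Σxy − (Σx)(Σy)/n = -244.1 − (-165.3) = -78.8
b = Sxy/Sxx = -78.8/48.173333 = -1.635760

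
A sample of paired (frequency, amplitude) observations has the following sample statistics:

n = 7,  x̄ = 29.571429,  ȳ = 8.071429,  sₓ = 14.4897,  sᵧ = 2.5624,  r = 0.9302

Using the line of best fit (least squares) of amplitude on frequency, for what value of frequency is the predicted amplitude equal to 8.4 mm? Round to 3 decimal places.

31.569

b = r · sᵧ/sₓ = 0.9302 · 2.5624/14.4897 = 0.164499
a = ȳ − b·x̄ = 8.071429 − 0.164499·29.571429 = 3.206952
Set a + b·x = 8.4: x = (8.4 − 3.206952) / 0.164499 = 31.568830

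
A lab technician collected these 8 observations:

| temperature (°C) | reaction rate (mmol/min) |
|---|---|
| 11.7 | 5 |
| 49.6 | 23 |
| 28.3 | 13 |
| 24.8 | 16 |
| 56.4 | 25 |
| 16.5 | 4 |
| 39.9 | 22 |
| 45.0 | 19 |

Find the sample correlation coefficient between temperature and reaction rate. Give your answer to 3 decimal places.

n = 8, Σx = 272.2, Σy = 127, Σxy = 5172.8, Σx² = 11083.2, Σy² = 2465
Sxx = Σx² − (Σx)²/n = 11083.2 − 9261.605 = 1821.595
Sxy = Σxy − (Σx)(Σy)/n = 5172.8 − 4321.175 = 851.625
Syy = Σy² − (Σy)²/n = 2465 − 2016.125 = 448.875
r = Sxy/√(Sxx·Syy) = 851.625/√(817668.455625) = 851.625/904.250217 = 0.941802

0.942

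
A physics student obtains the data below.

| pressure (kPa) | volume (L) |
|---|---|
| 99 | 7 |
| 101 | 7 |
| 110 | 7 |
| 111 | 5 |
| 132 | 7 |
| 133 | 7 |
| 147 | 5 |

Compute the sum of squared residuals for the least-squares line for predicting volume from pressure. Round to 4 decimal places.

n = 7, Σx = 833, Σy = 45, Σxy = 5315, Σx² = 101145, Σy² = 295
Sxx = Σx² − (Σx)²/n = 101145 − 99127 = 2018
Sxy = Σxy − (Σx)(Σy)/n = 5315 − 5355 = -40
Syy = Σy² − (Σy)²/n = 295 − 289.285714 = 5.714286
b = Sxy/Sxx = -40/2018 = -0.019822
SSE = Syy − b·Sxy = 5.714286 − (-0.019822)·(-40) = 4.921421

4.9214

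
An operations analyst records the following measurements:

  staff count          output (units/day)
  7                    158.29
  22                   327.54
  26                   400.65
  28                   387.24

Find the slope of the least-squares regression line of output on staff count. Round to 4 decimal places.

n = 4, Σx = 83, Σy = 1273.72, Σxy = 29573.53, Σx² = 1993
Sxx = Σx² − (Σx)²/n = 1993 − 1722.25 = 270.75
Sxy = Σxy − (Σx)(Σy)/n = 29573.53 − 26429.69 = 3143.84
b = Sxy/Sxx = 3143.84/270.75 = 11.611597

11.6116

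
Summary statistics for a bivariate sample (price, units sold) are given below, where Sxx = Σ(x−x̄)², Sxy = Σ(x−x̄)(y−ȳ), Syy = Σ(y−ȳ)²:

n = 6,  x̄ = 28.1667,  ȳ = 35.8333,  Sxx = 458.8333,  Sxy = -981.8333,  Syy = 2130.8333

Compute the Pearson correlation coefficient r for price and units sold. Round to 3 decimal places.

-0.993

r = Sxy/√(Sxx·Syy) = -981.8333/√(977697.274789) = -981.8333/988.785758 = -0.992969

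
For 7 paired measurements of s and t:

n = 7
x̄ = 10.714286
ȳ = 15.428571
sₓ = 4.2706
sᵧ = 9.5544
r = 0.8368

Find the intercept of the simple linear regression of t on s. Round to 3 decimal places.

-4.630

b = r · sᵧ/sₓ = 0.8368 · 9.5544/4.2706 = 1.872131
a = ȳ − b·x̄ = 15.428571 − 1.872131·10.714286 = -4.629974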